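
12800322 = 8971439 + 3828883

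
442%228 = 214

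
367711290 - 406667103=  - 38955813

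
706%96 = 34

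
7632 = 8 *954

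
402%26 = 12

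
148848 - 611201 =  - 462353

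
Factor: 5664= 2^5*3^1*59^1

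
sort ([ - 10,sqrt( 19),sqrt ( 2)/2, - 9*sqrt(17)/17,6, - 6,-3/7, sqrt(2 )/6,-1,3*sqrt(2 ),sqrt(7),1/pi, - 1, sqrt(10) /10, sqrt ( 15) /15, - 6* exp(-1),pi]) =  [ - 10, - 6, - 6*exp( -1 ),-9*sqrt(17 )/17, - 1,  -  1, - 3/7, sqrt(2)/6,sqrt(15)/15,sqrt( 10)/10, 1/pi, sqrt( 2) /2,sqrt(7),  pi,3*sqrt(2), sqrt( 19), 6 ]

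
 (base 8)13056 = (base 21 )ci8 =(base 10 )5678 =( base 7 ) 22361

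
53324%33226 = 20098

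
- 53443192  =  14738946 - 68182138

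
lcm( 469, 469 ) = 469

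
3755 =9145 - 5390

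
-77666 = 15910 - 93576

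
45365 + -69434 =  - 24069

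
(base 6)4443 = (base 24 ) 1j3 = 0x40B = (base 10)1035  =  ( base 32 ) 10B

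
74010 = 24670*3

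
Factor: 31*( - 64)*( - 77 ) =2^6*7^1*11^1*31^1  =  152768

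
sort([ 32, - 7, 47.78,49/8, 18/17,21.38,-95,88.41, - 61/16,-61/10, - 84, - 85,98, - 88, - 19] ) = [ -95, - 88, -85, - 84, - 19 , - 7, -61/10, - 61/16, 18/17,  49/8 , 21.38, 32,47.78, 88.41,98]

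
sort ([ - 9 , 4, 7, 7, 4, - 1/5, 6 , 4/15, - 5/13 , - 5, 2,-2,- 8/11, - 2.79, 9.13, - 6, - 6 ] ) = [ - 9,  -  6, - 6, - 5, - 2.79, - 2, - 8/11, - 5/13 ,- 1/5, 4/15, 2 , 4, 4,6, 7,7, 9.13] 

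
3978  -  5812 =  - 1834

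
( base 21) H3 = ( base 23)FF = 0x168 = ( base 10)360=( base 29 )CC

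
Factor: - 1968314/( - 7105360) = 984157/3552680 = 2^( -3)*5^( - 1)*31^1*53^1*599^1*88817^( - 1)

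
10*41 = 410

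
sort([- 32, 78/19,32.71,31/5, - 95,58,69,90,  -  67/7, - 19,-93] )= [  -  95, - 93 , -32,-19 , - 67/7, 78/19,31/5, 32.71,58 , 69,90]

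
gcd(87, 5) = 1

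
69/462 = 23/154= 0.15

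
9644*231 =2227764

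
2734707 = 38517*71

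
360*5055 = 1819800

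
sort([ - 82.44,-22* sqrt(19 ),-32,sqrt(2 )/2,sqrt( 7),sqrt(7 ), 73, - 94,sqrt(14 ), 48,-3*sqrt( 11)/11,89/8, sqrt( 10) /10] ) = [ - 22*sqrt(19 ), - 94, - 82.44, - 32, -3*sqrt(11)/11, sqrt(10)/10,sqrt(2 )/2, sqrt( 7 ),sqrt(7) , sqrt( 14 ),89/8, 48,  73 ]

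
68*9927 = 675036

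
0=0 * 27903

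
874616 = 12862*68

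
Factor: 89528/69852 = 2^1*3^( -1 )*19^2 * 31^1*5821^( - 1 ) = 22382/17463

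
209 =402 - 193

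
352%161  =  30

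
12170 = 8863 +3307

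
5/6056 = 5/6056 = 0.00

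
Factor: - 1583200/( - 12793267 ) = 2^5*5^2*23^( - 1 )*1979^1* 556229^( - 1 ) 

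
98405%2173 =620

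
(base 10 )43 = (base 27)1G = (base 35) 18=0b101011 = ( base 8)53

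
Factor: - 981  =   - 3^2*109^1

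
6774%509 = 157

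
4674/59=79 + 13/59 = 79.22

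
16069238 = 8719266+7349972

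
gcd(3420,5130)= 1710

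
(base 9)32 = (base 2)11101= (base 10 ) 29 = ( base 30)t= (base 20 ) 19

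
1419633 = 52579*27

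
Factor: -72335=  - 5^1* 17^1*23^1*37^1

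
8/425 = 8/425 = 0.02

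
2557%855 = 847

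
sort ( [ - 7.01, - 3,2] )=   [ - 7.01, - 3, 2 ] 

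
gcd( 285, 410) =5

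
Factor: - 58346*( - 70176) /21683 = 4094488896/21683= 2^6*3^1*17^1 * 43^1*  21683^(-1 ) * 29173^1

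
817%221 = 154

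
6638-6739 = -101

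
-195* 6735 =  - 1313325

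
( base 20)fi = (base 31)a8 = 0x13e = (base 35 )93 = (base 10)318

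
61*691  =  42151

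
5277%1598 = 483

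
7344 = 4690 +2654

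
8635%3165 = 2305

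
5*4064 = 20320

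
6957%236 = 113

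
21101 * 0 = 0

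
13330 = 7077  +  6253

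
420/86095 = 84/17219 =0.00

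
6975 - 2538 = 4437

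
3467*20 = 69340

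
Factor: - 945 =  - 3^3*5^1*7^1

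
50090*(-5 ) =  - 250450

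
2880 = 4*720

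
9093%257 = 98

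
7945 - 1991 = 5954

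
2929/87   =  101/3=33.67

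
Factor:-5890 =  - 2^1*5^1 * 19^1*31^1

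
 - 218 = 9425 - 9643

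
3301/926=3 + 523/926= 3.56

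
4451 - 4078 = 373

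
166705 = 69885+96820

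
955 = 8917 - 7962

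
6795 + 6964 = 13759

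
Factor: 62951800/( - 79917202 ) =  - 669700/850183 = - 2^2*5^2 * 37^1 * 47^ ( - 1) *181^1*18089^( - 1) 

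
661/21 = 31+10/21= 31.48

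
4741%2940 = 1801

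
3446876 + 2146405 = 5593281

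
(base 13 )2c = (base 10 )38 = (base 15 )28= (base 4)212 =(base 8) 46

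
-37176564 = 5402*(  -  6882 ) 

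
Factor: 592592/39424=2^ ( - 5)*13^1*37^1  =  481/32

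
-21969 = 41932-63901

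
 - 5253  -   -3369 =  - 1884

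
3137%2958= 179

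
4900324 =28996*169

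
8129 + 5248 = 13377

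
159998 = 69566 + 90432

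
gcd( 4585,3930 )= 655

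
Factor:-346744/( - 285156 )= 2^1  *3^( - 2 )*89^( - 1 )*487^1 = 974/801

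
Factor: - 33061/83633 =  - 7^1*11^( - 1)*4723^1*7603^(-1)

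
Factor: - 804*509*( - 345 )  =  141186420 = 2^2 * 3^2*5^1*23^1*67^1*509^1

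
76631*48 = 3678288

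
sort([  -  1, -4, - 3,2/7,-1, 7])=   [-4,-3,-1, - 1,2/7, 7]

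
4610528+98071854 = 102682382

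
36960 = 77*480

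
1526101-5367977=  - 3841876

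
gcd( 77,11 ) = 11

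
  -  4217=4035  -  8252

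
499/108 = 4+67/108 = 4.62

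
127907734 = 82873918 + 45033816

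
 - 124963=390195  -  515158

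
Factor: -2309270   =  -2^1* 5^1*29^1 * 7963^1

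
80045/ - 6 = - 13341 + 1/6  =  -13340.83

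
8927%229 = 225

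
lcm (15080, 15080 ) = 15080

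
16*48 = 768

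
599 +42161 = 42760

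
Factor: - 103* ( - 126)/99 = 2^1*7^1*11^ ( - 1)*103^1 = 1442/11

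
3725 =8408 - 4683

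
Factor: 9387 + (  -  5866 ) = 3521 = 7^1*503^1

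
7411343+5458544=12869887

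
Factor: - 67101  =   -3^1*22367^1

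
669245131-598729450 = 70515681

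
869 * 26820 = 23306580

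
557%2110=557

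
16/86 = 8/43 = 0.19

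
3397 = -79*( - 43)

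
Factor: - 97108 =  -2^2*11^1*2207^1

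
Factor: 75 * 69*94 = 486450  =  2^1*3^2*5^2*23^1 * 47^1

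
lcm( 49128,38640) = 3438960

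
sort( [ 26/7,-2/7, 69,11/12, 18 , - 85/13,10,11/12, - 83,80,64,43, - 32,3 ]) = [-83, - 32, - 85/13, - 2/7, 11/12,11/12,3, 26/7,10, 18,  43,64 , 69, 80 ]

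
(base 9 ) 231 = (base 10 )190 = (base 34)5k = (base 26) 78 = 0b10111110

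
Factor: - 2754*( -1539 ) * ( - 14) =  -2^2*3^8 * 7^1*17^1 * 19^1 = - 59337684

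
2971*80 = 237680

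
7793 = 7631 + 162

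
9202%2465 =1807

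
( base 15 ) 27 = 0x25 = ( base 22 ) 1f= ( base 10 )37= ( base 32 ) 15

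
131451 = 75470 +55981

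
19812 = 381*52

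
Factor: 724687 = 31^1 * 97^1*241^1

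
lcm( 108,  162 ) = 324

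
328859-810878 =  - 482019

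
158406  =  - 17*(-9318)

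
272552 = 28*9734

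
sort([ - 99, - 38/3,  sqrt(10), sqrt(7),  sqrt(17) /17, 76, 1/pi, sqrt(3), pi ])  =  [-99, - 38/3, sqrt(17 ) /17  ,  1/pi,sqrt (3) , sqrt(7),pi,sqrt( 10), 76] 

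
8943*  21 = 187803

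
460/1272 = 115/318 = 0.36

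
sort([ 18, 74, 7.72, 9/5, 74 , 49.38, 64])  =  [9/5, 7.72, 18 , 49.38, 64, 74, 74]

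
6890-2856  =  4034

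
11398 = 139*82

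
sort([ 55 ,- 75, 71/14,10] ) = [-75, 71/14, 10,55] 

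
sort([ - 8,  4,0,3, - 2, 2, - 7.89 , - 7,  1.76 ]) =[ - 8, - 7.89 ,-7,-2, 0,1.76, 2, 3,  4 ]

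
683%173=164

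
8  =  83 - 75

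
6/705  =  2/235=0.01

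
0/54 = 0 = 0.00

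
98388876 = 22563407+75825469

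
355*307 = 108985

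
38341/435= 38341/435 = 88.14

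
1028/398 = 514/199 = 2.58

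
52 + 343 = 395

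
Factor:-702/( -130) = 3^3 * 5^(-1) = 27/5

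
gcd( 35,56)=7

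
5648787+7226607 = 12875394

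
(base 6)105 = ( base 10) 41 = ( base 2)101001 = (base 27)1e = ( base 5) 131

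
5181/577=5181/577 = 8.98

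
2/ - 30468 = -1 + 15233/15234 = -0.00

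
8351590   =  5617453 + 2734137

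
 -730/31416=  - 1 + 15343/15708 = - 0.02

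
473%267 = 206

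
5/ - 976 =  - 1 + 971/976 = - 0.01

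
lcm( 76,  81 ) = 6156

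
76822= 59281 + 17541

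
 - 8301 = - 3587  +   - 4714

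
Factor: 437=19^1*23^1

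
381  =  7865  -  7484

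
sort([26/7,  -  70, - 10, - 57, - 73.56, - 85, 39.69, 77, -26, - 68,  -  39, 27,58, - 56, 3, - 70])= [-85, - 73.56, - 70, -70,-68, - 57, -56, - 39 , - 26, - 10, 3,  26/7,27,39.69, 58,77]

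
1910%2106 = 1910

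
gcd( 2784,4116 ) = 12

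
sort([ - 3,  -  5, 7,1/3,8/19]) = [ -5, - 3,1/3,  8/19, 7 ]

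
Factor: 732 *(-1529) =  - 1119228   =  - 2^2*3^1*11^1*61^1*139^1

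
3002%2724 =278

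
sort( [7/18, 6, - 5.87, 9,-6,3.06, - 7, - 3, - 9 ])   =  [ - 9, - 7, - 6, - 5.87, - 3,7/18,3.06,6,9]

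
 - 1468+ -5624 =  - 7092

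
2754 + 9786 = 12540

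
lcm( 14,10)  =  70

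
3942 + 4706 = 8648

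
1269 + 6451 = 7720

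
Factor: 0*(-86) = 0= 0^1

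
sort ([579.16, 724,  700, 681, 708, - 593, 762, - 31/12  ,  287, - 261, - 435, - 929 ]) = [ - 929, - 593, - 435, -261, - 31/12,  287, 579.16, 681, 700,708, 724,  762]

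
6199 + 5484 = 11683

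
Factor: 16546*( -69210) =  - 1145148660  =  - 2^2*3^2 * 5^1*769^1*8273^1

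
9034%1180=774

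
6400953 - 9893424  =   - 3492471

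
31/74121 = 1/2391= 0.00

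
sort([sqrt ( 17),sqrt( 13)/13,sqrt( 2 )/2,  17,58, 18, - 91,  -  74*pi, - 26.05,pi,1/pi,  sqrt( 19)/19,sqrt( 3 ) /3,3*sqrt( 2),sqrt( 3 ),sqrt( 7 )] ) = [ - 74*pi, - 91, - 26.05,sqrt ( 19) /19, sqrt (13 ) /13,1/pi , sqrt( 3) /3, sqrt(2 ) /2,sqrt(3),sqrt(7),pi,sqrt(17 ),3*  sqrt ( 2), 17,18,58] 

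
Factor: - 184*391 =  - 2^3*17^1*23^2 = - 71944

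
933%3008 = 933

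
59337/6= 19779/2=9889.50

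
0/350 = 0 = 0.00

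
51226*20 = 1024520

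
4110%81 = 60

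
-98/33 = -98/33= - 2.97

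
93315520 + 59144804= 152460324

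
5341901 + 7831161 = 13173062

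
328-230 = 98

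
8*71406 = 571248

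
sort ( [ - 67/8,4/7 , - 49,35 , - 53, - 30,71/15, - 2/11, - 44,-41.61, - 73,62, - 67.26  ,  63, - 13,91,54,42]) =[ - 73, - 67.26 , - 53, - 49 ,-44 , - 41.61, - 30, - 13, - 67/8 , - 2/11,  4/7, 71/15, 35, 42 , 54 , 62,63 , 91 ]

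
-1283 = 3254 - 4537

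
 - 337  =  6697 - 7034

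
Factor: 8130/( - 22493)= - 2^1* 3^1 * 5^1*83^ ( - 1) = -  30/83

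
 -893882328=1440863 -895323191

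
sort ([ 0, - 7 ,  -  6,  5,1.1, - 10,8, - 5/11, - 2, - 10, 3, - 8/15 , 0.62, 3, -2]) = [ - 10, - 10,  -  7,-6, - 2, - 2, - 8/15, - 5/11, 0,0.62,  1.1,3,3 , 5 , 8]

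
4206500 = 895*4700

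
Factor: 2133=3^3*79^1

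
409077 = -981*( -417 )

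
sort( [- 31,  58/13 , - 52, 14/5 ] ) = [-52,  -  31 , 14/5,58/13]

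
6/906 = 1/151 = 0.01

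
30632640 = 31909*960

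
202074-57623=144451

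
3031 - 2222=809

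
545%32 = 1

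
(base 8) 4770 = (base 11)1A10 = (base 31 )2ka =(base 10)2552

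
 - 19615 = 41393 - 61008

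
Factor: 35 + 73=108 = 2^2*3^3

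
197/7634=197/7634=0.03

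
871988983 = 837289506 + 34699477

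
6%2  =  0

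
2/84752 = 1/42376 = 0.00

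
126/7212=21/1202 = 0.02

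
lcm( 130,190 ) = 2470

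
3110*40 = 124400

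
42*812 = 34104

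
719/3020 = 719/3020 = 0.24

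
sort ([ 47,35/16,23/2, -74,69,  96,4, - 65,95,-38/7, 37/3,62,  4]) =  [ - 74, - 65, - 38/7,  35/16, 4, 4,23/2,37/3,47,62,69, 95, 96]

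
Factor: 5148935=5^1*11^1*179^1*523^1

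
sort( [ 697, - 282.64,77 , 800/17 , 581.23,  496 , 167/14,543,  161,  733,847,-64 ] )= [-282.64 , - 64, 167/14 , 800/17,  77,161 , 496,543,  581.23,  697, 733, 847]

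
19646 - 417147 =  - 397501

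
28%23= 5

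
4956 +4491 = 9447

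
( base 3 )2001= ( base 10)55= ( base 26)23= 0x37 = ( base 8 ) 67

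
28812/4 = 7203 = 7203.00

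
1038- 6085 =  - 5047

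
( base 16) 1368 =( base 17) 1034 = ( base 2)1001101101000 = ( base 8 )11550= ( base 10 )4968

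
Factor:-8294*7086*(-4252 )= 249895499568 = 2^4*3^1*11^1*13^1 *29^1*1063^1*1181^1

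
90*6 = 540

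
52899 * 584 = 30893016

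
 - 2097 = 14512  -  16609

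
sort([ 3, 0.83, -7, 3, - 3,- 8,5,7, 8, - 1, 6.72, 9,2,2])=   [-8, - 7,- 3, - 1, 0.83, 2, 2, 3,  3, 5,6.72, 7,8, 9]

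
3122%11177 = 3122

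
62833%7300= 4433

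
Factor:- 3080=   - 2^3 *5^1 * 7^1*11^1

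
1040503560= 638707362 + 401796198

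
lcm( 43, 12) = 516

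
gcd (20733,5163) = 3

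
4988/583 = 4988/583 = 8.56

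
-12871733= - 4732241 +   -  8139492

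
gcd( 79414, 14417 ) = 1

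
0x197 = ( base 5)3112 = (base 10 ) 407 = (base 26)fh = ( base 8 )627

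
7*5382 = 37674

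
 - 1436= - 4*359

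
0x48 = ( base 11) 66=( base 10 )72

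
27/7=27/7 = 3.86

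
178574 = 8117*22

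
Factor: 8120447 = 73^1 * 173^1*643^1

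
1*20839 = 20839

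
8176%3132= 1912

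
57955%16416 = 8707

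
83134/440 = 188 +207/220 = 188.94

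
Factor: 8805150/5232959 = 2^1*3^2*5^2*17^1  *1151^1 * 5232959^(  -  1 )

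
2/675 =2/675 = 0.00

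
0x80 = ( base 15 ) 88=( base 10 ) 128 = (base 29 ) 4c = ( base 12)A8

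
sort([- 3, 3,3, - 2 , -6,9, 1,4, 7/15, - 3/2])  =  [ - 6 ,  -  3 ,  -  2, - 3/2,7/15,1,3 , 3,4,  9 ] 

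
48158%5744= 2206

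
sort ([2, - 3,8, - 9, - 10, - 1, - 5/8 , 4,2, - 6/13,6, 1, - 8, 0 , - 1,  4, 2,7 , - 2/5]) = [ - 10,-9,-8, - 3, - 1,- 1,-5/8, - 6/13, - 2/5,0,1,2,2,2, 4, 4,6,7,8] 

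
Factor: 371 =7^1*53^1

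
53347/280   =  7621/40 = 190.53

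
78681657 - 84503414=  - 5821757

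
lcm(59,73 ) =4307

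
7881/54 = 2627/18 = 145.94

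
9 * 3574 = 32166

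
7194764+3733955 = 10928719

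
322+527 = 849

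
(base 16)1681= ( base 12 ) 3401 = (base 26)8DF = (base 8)13201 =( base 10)5761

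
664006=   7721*86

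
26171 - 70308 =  - 44137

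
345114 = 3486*99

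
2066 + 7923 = 9989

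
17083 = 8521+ 8562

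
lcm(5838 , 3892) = 11676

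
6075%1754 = 813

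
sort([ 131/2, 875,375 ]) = [ 131/2,375, 875 ] 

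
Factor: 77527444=2^2 * 97^1*199813^1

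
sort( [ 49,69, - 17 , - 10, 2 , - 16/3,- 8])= [ - 17,- 10, - 8, - 16/3, 2,49,69 ] 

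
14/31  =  14/31 = 0.45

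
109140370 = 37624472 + 71515898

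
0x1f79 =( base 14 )2D17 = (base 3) 102001102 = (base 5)224212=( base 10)8057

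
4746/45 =1582/15 = 105.47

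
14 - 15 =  - 1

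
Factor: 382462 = 2^1*191231^1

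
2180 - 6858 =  - 4678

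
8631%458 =387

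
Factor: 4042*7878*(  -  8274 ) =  - 263467956024 =- 2^3*3^2*7^1*13^1*43^1*47^1 * 101^1*197^1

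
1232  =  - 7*( - 176)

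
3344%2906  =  438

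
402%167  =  68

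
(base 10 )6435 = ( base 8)14443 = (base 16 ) 1923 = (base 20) G1F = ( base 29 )7iq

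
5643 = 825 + 4818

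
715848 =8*89481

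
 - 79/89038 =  - 1 + 88959/89038=- 0.00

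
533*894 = 476502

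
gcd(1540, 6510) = 70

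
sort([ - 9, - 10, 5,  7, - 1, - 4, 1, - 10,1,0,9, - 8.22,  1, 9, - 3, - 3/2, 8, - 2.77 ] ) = [ - 10, - 10, - 9, - 8.22,- 4 , - 3, - 2.77, - 3/2, - 1,0, 1, 1, 1, 5, 7 , 8 , 9,9 ]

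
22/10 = 2+1/5 = 2.20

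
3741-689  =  3052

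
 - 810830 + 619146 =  - 191684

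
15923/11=15923/11=1447.55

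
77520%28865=19790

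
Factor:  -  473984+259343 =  - 3^2* 7^1 *3407^1 = - 214641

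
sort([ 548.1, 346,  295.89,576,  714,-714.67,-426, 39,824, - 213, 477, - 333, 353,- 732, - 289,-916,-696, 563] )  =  [ - 916, - 732,- 714.67,- 696,-426,-333,-289, - 213,39,295.89,  346,353,477,548.1, 563 , 576, 714,824] 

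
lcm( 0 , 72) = 0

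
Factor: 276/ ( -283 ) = - 2^2*3^1*23^1*283^( -1)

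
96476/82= 1176 + 22/41  =  1176.54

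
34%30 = 4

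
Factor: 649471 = 649471^1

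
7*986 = 6902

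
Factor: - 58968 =-2^3*3^4*7^1*13^1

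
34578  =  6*5763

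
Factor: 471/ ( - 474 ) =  - 2^( - 1 )*79^( - 1)* 157^1 = - 157/158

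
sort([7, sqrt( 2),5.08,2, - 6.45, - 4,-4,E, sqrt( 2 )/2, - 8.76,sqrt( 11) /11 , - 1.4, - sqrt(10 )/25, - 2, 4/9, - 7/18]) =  [ - 8.76,-6.45,  -  4, - 4 , - 2, - 1.4,-7/18, - sqrt (10) /25,sqrt( 11 ) /11, 4/9, sqrt( 2 )/2,  sqrt (2 ),2, E, 5.08, 7 ] 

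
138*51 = 7038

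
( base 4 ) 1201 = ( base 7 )166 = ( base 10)97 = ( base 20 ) 4h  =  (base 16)61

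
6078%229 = 124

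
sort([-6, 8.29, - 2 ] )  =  [-6,-2,8.29] 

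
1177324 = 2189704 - 1012380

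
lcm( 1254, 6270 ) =6270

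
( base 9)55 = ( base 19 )2C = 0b110010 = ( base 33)1H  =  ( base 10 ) 50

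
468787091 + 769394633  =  1238181724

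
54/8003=54/8003 =0.01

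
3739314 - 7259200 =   -  3519886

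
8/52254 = 4/26127 = 0.00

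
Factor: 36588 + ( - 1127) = 35461 = 35461^1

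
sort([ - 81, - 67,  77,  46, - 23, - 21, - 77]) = [ - 81, - 77, - 67, - 23 , - 21,46, 77] 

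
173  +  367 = 540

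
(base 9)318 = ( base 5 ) 2020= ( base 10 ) 260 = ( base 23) b7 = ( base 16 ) 104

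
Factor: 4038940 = 2^2*5^1*201947^1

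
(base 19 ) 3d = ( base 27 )2G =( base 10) 70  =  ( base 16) 46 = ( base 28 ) 2e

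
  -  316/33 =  - 316/33=-  9.58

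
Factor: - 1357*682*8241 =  - 7626831234 = -  2^1 * 3^1 * 11^1*23^1 * 31^1*41^1 * 59^1 * 67^1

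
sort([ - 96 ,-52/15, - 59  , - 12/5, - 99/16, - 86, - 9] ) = [ - 96,-86, - 59, - 9,  -  99/16,-52/15,  -  12/5]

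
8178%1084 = 590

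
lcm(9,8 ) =72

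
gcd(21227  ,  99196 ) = 1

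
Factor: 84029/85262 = 2^ ( - 1)*11^1*89^(-1)*479^( - 1)*7639^1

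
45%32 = 13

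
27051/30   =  901 + 7/10 = 901.70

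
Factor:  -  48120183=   -  3^3* 17^1*41^1*2557^1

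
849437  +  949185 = 1798622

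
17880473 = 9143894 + 8736579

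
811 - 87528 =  - 86717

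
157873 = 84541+73332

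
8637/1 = 8637 = 8637.00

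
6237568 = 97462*64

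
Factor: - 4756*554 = - 2^3 * 29^1*41^1*277^1 = - 2634824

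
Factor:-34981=-34981^1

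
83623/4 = 83623/4=20905.75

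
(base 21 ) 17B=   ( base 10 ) 599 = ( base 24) 10N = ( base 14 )30b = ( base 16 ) 257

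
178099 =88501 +89598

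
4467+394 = 4861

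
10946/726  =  5473/363 = 15.08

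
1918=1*1918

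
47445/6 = 7907+1/2 = 7907.50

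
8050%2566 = 352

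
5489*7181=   39416509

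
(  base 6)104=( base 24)1g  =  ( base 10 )40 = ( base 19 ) 22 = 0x28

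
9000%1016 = 872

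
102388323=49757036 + 52631287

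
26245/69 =380  +  25/69  =  380.36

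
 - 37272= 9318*( - 4)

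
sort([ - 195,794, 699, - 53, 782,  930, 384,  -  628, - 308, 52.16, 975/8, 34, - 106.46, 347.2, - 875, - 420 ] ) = [ -875, - 628, - 420,-308, - 195, - 106.46, - 53, 34, 52.16, 975/8, 347.2,384, 699 , 782, 794,930]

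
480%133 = 81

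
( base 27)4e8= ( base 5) 101202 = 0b110011100110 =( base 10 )3302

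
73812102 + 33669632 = 107481734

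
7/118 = 7/118 =0.06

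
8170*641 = 5236970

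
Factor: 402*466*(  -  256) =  - 47956992 = - 2^10 * 3^1 *67^1*233^1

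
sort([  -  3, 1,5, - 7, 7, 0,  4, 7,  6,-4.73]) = [  -  7, - 4.73, - 3, 0, 1,4,5, 6, 7, 7]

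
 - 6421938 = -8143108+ 1721170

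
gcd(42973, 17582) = 1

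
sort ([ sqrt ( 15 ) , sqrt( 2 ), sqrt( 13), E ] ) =[ sqrt ( 2), E, sqrt( 13 ),sqrt(15 ) ]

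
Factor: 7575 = 3^1*5^2*101^1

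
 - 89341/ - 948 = 94+229/948 = 94.24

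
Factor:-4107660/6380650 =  - 410766/638065 = - 2^1*3^1* 5^( - 1)*37^( - 1)*223^1*307^1 * 3449^( - 1 ) 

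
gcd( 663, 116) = 1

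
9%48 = 9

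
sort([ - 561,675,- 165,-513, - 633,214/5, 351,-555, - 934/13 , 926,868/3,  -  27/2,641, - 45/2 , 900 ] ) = [-633,- 561, - 555,- 513, - 165, -934/13, - 45/2, -27/2,214/5,868/3,351,641 , 675, 900, 926 ] 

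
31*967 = 29977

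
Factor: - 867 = -3^1* 17^2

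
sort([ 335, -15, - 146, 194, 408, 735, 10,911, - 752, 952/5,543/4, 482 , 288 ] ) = [-752,-146, - 15,  10,543/4, 952/5, 194, 288,  335, 408, 482, 735 , 911] 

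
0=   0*93799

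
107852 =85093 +22759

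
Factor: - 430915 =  - 5^1*86183^1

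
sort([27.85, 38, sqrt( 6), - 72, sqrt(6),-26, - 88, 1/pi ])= [- 88, - 72  , - 26, 1/pi, sqrt(6), sqrt( 6 ), 27.85,38 ]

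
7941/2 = 3970+1/2 =3970.50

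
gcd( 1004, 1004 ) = 1004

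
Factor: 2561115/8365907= 3^1 *5^1*11^( - 1 ) * 170741^1* 760537^( - 1 )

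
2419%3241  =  2419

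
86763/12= 28921/4 = 7230.25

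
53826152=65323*824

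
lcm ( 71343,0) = 0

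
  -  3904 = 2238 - 6142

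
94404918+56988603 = 151393521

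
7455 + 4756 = 12211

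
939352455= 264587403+674765052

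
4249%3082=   1167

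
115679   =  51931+63748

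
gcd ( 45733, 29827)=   1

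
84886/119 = 84886/119 = 713.33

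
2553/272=9 + 105/272 =9.39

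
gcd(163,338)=1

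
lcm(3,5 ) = 15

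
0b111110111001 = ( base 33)3mw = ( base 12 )23B5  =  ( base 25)6B0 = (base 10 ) 4025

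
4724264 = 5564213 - 839949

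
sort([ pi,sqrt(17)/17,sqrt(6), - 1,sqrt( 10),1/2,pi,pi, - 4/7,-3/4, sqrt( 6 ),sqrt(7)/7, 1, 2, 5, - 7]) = [ - 7,-1, - 3/4,-4/7,  sqrt( 17)/17,sqrt( 7)/7, 1/2 , 1,2,sqrt ( 6),sqrt( 6),pi,pi, pi,sqrt ( 10),5]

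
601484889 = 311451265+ 290033624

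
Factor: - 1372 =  - 2^2*7^3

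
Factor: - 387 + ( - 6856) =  - 7243^1  =  - 7243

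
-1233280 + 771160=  -462120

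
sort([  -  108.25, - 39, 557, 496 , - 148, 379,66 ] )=[ - 148,- 108.25, - 39, 66, 379, 496, 557] 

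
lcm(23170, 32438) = 162190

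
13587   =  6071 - -7516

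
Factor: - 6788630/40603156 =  - 2^( - 1)*5^1 * 11^ ( - 1 )*79^(- 1 ) * 521^1 *1303^1 * 11681^( - 1)= - 3394315/20301578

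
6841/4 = 6841/4 =1710.25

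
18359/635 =18359/635 = 28.91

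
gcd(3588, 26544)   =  12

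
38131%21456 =16675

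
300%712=300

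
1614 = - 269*(-6 )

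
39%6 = 3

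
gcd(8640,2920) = 40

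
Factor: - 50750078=  -  2^1*269^1*94331^1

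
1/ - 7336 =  - 1/7336 = -  0.00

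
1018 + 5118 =6136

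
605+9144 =9749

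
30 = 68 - 38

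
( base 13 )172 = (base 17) F7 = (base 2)100000110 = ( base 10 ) 262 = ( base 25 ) ac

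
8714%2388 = 1550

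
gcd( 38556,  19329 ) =51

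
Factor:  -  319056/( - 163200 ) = 2^ (-3)*5^(-2)*17^1 * 23^1 = 391/200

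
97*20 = 1940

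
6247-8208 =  - 1961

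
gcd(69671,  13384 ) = 7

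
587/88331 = 587/88331 = 0.01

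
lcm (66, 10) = 330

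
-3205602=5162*( - 621)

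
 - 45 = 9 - 54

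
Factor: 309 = 3^1*103^1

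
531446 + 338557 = 870003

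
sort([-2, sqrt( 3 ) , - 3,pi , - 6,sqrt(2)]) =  [ - 6 , - 3,-2,sqrt( 2 ),sqrt( 3), pi]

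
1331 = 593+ 738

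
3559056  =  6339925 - 2780869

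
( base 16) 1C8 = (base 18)176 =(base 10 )456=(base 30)f6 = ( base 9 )556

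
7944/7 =7944/7=1134.86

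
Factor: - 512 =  - 2^9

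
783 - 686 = 97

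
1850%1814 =36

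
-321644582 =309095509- 630740091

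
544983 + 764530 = 1309513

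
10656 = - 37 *(  -  288)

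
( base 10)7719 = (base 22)fkj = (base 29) 955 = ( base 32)7H7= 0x1e27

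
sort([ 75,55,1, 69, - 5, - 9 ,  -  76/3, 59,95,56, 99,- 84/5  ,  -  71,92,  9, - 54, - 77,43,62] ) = [-77, - 71, - 54, - 76/3,-84/5, - 9, - 5, 1, 9, 43,  55,56 , 59,  62,69,75,92,  95,99]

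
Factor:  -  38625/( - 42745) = 75/83 =3^1*5^2*83^ (-1 )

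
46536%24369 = 22167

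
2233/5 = 446+ 3/5 = 446.60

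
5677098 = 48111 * 118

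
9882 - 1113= 8769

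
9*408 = 3672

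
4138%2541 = 1597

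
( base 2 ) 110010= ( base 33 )1h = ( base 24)22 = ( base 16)32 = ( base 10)50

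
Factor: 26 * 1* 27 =2^1 * 3^3*13^1= 702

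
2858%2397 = 461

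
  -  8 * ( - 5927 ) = 47416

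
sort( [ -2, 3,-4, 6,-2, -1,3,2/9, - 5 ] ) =[ - 5,-4, - 2, - 2,- 1,2/9 , 3, 3,6]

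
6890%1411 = 1246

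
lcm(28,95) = 2660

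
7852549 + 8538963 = 16391512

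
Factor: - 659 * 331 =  - 218129 = -331^1 * 659^1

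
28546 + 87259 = 115805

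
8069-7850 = 219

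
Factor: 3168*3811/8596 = 2^3*3^2*7^( - 1) *11^1*37^1*103^1*  307^(-1) = 3018312/2149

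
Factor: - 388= - 2^2*  97^1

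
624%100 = 24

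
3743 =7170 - 3427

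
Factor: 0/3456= 0 =0^1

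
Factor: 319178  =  2^1 * 159589^1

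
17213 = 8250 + 8963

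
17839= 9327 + 8512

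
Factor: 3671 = 3671^1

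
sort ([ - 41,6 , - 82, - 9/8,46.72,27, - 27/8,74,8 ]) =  [ - 82, - 41, - 27/8,  -  9/8,6 , 8, 27,46.72,74]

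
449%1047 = 449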